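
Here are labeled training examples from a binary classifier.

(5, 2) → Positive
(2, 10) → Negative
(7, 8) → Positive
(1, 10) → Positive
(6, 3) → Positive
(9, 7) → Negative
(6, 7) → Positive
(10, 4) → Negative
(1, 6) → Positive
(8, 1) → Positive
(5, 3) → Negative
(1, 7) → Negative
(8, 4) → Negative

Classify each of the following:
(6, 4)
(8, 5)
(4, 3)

Negative, Positive, Positive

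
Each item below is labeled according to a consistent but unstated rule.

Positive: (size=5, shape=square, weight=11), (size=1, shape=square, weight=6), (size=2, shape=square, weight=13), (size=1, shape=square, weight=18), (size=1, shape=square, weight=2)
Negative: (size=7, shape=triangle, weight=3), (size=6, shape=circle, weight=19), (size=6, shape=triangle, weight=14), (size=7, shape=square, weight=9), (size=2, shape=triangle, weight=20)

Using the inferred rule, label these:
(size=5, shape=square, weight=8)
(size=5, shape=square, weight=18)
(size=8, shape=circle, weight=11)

The rule appears to be: shape is square AND size ≤ 5.
(size=5, shape=square, weight=8) — shape is square, size = 5, hence Positive.
(size=5, shape=square, weight=18) — shape is square, size = 5, hence Positive.
(size=8, shape=circle, weight=11) — shape is circle, size = 8, hence Negative.

Positive, Positive, Negative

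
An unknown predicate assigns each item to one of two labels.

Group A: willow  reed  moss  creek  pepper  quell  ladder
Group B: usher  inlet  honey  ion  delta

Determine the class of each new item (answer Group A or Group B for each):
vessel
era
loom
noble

The rule appears to be: has a double letter.

Group A, Group B, Group A, Group B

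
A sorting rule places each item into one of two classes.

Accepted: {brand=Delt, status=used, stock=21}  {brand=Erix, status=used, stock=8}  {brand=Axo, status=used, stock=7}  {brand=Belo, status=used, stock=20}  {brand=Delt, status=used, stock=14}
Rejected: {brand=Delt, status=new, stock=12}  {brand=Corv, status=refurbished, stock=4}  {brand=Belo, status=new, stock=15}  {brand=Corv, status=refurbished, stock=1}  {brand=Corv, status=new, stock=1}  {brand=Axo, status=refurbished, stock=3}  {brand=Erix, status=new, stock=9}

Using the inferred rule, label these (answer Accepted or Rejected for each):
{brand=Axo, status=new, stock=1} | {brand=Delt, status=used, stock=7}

The classifier is using: status is used.
{brand=Axo, status=new, stock=1}: status is new — fails the rule, so Rejected.
{brand=Delt, status=used, stock=7}: status is used — fits, so Accepted.

Rejected, Accepted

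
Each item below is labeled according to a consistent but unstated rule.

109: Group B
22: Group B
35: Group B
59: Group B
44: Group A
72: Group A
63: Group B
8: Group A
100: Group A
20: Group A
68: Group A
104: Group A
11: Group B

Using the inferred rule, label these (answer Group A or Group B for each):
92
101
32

Group A, Group B, Group A

All 'Group A' examples share one property — multiple of 4 — and every 'Group B' example lacks it.
92 — 92 = 4·23, hence Group A. 101 — 101 = 4·25 + 1, hence Group B. 32 — 32 = 4·8, hence Group A.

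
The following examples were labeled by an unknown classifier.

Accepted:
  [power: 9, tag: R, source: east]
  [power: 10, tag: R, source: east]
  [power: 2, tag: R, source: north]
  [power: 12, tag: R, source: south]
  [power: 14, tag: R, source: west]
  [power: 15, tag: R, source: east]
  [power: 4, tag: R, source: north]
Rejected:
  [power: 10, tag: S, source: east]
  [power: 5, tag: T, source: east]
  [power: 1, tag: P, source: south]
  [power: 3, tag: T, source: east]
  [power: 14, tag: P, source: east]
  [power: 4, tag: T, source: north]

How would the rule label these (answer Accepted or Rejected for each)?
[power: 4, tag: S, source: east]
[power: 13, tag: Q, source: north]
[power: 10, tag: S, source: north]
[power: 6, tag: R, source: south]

Rejected, Rejected, Rejected, Accepted

A rule that fits every label: tag is R — true of each 'Accepted' example, false of each 'Rejected' one.
[power: 4, tag: S, source: east]: tag is S — does not pass, so Rejected. [power: 13, tag: Q, source: north]: tag is Q — does not pass, so Rejected. [power: 10, tag: S, source: north]: tag is S — does not pass, so Rejected. [power: 6, tag: R, source: south]: tag is R — checks out, so Accepted.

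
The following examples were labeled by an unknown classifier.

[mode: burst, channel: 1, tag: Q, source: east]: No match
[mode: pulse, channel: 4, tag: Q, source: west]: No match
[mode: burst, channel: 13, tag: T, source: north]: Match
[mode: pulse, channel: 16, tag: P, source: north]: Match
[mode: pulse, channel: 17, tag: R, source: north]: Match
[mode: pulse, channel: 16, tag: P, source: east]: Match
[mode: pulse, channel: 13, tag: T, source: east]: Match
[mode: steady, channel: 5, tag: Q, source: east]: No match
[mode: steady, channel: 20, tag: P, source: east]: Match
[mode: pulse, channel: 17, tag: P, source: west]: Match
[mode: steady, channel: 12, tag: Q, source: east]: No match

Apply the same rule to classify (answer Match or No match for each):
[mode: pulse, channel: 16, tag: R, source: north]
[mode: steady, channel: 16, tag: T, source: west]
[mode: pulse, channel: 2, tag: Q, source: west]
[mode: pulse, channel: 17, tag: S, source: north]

Rule: channel ≥ 13. This holds for each 'Match' example and fails for each 'No match' one.
[mode: pulse, channel: 16, tag: R, source: north]: Match (channel = 16). [mode: steady, channel: 16, tag: T, source: west]: Match (channel = 16). [mode: pulse, channel: 2, tag: Q, source: west]: No match (channel = 2). [mode: pulse, channel: 17, tag: S, source: north]: Match (channel = 17).

Match, Match, No match, Match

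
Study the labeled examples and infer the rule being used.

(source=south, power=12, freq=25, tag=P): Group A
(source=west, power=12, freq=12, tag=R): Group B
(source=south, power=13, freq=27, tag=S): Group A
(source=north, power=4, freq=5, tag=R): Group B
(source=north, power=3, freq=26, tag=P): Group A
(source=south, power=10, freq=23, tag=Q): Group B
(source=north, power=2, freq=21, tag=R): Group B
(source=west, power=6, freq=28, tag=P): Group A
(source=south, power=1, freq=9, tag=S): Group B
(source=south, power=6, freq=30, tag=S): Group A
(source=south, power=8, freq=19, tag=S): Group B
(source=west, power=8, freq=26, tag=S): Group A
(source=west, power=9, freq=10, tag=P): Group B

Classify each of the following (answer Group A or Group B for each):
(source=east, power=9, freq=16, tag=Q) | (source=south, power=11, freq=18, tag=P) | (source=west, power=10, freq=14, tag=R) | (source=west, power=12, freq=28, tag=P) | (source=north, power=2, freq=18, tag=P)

The common property of the 'Group A' items is: freq ≥ 25. No 'Group B' item has it.

Group B, Group B, Group B, Group A, Group B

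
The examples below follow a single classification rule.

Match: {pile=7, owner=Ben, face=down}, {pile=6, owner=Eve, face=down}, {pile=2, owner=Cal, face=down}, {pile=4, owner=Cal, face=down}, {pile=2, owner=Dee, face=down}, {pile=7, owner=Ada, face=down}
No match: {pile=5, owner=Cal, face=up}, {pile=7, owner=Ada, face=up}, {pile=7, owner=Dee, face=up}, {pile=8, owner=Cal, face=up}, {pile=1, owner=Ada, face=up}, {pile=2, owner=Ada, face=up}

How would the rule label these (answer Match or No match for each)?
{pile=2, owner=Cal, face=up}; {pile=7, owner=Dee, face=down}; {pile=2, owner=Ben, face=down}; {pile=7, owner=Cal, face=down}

The classifier is using: face is down.
{pile=2, owner=Cal, face=up} — face is up, hence No match.
{pile=7, owner=Dee, face=down} — face is down, hence Match.
{pile=2, owner=Ben, face=down} — face is down, hence Match.
{pile=7, owner=Cal, face=down} — face is down, hence Match.

No match, Match, Match, Match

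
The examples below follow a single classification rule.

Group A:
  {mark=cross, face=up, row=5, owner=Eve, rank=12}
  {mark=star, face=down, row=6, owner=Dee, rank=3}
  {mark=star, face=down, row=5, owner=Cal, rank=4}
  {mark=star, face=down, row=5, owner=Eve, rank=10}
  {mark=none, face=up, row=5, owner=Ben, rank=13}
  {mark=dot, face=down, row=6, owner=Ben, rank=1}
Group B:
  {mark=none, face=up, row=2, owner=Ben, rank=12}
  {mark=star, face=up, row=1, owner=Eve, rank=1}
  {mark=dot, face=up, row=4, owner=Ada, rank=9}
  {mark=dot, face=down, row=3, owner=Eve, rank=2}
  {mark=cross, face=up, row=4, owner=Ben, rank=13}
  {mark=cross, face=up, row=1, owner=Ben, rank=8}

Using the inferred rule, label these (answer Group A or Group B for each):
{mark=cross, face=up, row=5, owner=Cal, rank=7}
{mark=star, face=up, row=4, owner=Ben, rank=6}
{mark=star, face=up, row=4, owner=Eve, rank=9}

All 'Group A' examples share one property — row ≥ 5 — and every 'Group B' example lacks it.
{mark=cross, face=up, row=5, owner=Cal, rank=7} — row = 5, hence Group A.
{mark=star, face=up, row=4, owner=Ben, rank=6} — row = 4, hence Group B.
{mark=star, face=up, row=4, owner=Eve, rank=9} — row = 4, hence Group B.

Group A, Group B, Group B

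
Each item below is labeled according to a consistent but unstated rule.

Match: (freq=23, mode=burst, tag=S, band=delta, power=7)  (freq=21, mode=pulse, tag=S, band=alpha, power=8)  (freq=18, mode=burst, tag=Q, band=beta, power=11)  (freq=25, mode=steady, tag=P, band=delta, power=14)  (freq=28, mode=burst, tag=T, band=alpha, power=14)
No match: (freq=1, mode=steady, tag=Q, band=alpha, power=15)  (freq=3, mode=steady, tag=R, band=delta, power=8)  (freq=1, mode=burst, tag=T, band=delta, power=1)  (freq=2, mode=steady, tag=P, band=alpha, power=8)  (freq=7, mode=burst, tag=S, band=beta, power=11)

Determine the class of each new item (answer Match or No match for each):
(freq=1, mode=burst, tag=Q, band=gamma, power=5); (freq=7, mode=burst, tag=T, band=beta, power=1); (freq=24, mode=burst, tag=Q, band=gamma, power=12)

No match, No match, Match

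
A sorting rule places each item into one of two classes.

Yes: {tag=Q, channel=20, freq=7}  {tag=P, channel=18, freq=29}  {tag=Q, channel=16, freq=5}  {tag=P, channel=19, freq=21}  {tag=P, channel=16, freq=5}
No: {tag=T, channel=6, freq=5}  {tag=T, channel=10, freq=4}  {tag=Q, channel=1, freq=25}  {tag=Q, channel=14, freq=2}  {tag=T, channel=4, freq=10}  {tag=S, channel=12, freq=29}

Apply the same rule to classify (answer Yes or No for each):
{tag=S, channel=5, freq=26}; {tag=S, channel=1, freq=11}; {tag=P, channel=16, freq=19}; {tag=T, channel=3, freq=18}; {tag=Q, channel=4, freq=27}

No, No, Yes, No, No

All 'Yes' examples share one property — channel ≥ 16 — and every 'No' example lacks it.
{tag=S, channel=5, freq=26}: channel = 5 — lacks this property, so No.
{tag=S, channel=1, freq=11}: channel = 1 — lacks this property, so No.
{tag=P, channel=16, freq=19}: channel = 16 — satisfies this, so Yes.
{tag=T, channel=3, freq=18}: channel = 3 — lacks this property, so No.
{tag=Q, channel=4, freq=27}: channel = 4 — lacks this property, so No.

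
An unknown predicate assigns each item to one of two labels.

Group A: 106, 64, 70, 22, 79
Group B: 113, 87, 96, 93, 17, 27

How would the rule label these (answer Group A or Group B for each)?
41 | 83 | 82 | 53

Group B, Group B, Group A, Group B

All 'Group A' examples share one property — ≡ 1 (mod 3) — and every 'Group B' example lacks it.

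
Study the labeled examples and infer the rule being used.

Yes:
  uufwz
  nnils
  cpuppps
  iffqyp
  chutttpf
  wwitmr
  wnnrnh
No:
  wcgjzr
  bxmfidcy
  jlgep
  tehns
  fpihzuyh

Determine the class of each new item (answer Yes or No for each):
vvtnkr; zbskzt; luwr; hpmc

Yes, No, No, No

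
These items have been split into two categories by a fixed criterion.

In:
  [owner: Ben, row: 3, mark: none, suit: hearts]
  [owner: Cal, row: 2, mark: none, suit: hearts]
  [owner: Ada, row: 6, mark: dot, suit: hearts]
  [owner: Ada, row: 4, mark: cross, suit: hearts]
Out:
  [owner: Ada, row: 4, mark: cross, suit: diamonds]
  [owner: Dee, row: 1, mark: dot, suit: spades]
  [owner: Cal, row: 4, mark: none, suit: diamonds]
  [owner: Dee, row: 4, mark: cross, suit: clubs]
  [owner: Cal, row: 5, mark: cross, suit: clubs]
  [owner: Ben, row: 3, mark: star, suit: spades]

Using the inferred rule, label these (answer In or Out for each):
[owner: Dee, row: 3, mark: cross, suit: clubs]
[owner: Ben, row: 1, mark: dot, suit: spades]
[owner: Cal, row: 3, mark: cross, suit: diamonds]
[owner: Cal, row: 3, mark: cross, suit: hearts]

Out, Out, Out, In

The distinguishing property — suit is hearts — holds for all the 'In' cases and none of the 'Out' cases.
[owner: Dee, row: 3, mark: cross, suit: clubs]: suit is clubs — does not fit, so Out. [owner: Ben, row: 1, mark: dot, suit: spades]: suit is spades — does not fit, so Out. [owner: Cal, row: 3, mark: cross, suit: diamonds]: suit is diamonds — does not fit, so Out. [owner: Cal, row: 3, mark: cross, suit: hearts]: suit is hearts — satisfies this, so In.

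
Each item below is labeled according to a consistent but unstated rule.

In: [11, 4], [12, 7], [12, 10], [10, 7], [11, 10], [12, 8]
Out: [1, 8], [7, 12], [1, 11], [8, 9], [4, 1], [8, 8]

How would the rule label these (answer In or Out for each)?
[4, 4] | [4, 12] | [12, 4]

Out, Out, In

The classifier is using: first ≥ 9.
[4, 4]: first 4 — doesn't match, so Out.
[4, 12]: first 4 — doesn't match, so Out.
[12, 4]: first 12 — satisfies this, so In.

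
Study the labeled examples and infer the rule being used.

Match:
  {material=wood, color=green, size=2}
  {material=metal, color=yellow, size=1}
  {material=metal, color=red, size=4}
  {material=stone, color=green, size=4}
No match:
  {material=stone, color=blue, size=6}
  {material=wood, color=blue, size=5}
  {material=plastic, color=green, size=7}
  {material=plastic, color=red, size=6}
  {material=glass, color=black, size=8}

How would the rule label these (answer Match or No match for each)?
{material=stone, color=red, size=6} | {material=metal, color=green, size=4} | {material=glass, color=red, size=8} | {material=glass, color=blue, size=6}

No match, Match, No match, No match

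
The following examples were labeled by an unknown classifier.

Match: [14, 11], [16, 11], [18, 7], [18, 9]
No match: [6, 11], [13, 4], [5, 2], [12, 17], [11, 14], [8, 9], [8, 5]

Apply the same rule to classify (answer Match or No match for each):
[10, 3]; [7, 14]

No match, No match

The classifier is using: first ≥ 14.
[10, 3] → first 10 → No match.
[7, 14] → first 7 → No match.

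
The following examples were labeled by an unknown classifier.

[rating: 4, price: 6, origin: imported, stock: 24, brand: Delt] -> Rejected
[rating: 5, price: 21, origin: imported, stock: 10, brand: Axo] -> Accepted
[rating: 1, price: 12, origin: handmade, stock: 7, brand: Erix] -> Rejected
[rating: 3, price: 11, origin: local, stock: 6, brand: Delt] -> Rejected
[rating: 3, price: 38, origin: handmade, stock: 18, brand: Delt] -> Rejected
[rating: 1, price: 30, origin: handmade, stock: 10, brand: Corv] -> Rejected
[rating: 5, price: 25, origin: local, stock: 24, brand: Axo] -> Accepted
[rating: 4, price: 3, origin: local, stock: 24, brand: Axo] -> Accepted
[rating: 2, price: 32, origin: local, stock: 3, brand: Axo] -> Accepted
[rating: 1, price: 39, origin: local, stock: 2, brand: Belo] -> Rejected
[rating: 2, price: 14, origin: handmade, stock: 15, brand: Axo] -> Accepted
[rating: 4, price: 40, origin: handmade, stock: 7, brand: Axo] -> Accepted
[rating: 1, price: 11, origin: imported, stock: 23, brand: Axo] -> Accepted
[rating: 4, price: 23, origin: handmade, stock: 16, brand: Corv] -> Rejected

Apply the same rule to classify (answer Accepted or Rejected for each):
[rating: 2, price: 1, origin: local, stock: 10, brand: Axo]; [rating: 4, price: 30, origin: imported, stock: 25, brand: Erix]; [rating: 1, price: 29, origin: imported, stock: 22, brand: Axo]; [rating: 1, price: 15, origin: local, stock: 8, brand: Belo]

The simplest hypothesis consistent with all the labels is: brand is Axo.
Accepted: [rating: 2, price: 1, origin: local, stock: 10, brand: Axo], since brand is Axo. Rejected: [rating: 4, price: 30, origin: imported, stock: 25, brand: Erix], since brand is Erix. Accepted: [rating: 1, price: 29, origin: imported, stock: 22, brand: Axo], since brand is Axo. Rejected: [rating: 1, price: 15, origin: local, stock: 8, brand: Belo], since brand is Belo.

Accepted, Rejected, Accepted, Rejected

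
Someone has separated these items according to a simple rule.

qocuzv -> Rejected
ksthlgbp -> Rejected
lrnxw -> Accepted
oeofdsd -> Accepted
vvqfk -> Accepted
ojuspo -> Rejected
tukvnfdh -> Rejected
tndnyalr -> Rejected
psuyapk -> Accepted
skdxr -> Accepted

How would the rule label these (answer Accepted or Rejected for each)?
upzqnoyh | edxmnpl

Rejected, Accepted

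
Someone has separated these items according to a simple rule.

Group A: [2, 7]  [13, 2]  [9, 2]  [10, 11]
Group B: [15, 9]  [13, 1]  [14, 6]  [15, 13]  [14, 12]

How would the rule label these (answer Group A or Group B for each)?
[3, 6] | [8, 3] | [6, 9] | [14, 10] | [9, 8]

Group A, Group A, Group A, Group B, Group A

One predicate separates the groups cleanly: sum is odd.
[3, 6]: 3+6 = 9 — checks out, so Group A.
[8, 3]: 8+3 = 11 — checks out, so Group A.
[6, 9]: 6+9 = 15 — checks out, so Group A.
[14, 10]: 14+10 = 24 — fails the rule, so Group B.
[9, 8]: 9+8 = 17 — checks out, so Group A.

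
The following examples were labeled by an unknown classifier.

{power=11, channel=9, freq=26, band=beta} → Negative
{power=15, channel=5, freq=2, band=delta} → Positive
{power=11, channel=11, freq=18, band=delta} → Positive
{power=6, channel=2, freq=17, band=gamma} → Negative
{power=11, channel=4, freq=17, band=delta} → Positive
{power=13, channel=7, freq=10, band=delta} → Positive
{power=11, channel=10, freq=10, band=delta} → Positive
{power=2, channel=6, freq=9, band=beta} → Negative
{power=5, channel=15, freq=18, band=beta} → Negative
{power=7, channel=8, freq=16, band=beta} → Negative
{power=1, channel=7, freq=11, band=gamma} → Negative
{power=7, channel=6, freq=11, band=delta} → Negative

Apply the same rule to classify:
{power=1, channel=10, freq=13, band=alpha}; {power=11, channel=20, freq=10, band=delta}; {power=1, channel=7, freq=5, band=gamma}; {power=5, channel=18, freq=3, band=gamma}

Negative, Positive, Negative, Negative

'Positive' ⟺ band is delta AND power ≥ 11.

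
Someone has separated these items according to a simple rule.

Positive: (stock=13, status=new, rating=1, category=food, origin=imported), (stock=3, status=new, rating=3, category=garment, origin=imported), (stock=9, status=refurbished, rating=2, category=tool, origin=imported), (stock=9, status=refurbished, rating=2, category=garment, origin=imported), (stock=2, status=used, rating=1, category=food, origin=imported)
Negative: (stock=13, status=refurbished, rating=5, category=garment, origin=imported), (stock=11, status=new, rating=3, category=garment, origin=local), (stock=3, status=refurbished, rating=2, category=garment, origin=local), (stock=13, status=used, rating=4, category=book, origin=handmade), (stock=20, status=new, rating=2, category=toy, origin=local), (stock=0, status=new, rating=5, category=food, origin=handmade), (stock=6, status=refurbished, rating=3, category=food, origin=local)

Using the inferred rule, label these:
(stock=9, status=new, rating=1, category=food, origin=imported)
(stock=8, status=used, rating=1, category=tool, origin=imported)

The rule appears to be: origin is imported AND rating ≤ 3.
(stock=9, status=new, rating=1, category=food, origin=imported) — origin is imported, rating = 1, hence Positive.
(stock=8, status=used, rating=1, category=tool, origin=imported) — origin is imported, rating = 1, hence Positive.

Positive, Positive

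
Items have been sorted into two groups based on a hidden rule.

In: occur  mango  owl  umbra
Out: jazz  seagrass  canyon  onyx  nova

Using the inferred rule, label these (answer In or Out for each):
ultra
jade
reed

All 'In' examples share one property — odd length — and every 'Out' example lacks it.

In, Out, Out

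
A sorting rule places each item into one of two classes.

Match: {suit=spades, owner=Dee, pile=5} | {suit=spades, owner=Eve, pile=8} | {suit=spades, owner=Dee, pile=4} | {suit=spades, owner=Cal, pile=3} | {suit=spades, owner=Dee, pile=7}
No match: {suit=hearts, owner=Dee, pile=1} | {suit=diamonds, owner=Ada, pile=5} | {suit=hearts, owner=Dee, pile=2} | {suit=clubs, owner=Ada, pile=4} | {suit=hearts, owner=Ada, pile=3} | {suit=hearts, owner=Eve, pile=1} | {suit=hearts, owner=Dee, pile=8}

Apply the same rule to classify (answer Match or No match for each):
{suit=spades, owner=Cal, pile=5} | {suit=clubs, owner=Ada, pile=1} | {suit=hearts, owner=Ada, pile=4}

One predicate separates the groups cleanly: suit is spades.

Match, No match, No match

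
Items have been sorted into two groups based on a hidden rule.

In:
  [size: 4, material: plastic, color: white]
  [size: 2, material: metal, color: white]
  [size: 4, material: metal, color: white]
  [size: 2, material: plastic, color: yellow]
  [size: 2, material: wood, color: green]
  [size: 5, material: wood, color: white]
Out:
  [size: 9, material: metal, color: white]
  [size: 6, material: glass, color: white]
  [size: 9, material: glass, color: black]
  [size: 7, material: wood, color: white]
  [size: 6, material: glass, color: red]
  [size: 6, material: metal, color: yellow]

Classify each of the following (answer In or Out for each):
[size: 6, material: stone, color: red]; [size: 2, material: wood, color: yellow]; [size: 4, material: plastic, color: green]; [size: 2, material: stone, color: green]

Out, In, In, In

Rule: size ≤ 5. This holds for each 'In' example and fails for each 'Out' one.
Out: [size: 6, material: stone, color: red], since size = 6.
In: [size: 2, material: wood, color: yellow], since size = 2.
In: [size: 4, material: plastic, color: green], since size = 4.
In: [size: 2, material: stone, color: green], since size = 2.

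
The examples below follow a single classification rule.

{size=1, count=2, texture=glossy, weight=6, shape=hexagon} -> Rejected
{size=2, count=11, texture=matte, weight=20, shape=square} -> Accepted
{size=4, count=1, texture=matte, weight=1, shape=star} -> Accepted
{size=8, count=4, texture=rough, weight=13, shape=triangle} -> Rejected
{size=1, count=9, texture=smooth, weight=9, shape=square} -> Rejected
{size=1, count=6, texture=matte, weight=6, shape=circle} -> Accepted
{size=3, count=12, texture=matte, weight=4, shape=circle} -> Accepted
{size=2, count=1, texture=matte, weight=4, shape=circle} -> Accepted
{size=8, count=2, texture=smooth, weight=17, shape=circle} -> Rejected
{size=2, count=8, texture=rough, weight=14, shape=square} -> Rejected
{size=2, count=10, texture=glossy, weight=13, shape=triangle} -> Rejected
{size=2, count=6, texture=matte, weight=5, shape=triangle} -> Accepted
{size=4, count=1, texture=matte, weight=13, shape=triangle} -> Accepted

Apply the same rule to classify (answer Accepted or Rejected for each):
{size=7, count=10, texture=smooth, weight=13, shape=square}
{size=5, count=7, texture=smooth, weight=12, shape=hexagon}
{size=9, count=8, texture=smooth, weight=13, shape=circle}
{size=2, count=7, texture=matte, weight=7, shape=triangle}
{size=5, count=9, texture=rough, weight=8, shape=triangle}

The distinguishing property — texture is matte — holds for all the 'Accepted' cases and none of the 'Rejected' cases.
{size=7, count=10, texture=smooth, weight=13, shape=square} → texture is smooth → Rejected.
{size=5, count=7, texture=smooth, weight=12, shape=hexagon} → texture is smooth → Rejected.
{size=9, count=8, texture=smooth, weight=13, shape=circle} → texture is smooth → Rejected.
{size=2, count=7, texture=matte, weight=7, shape=triangle} → texture is matte → Accepted.
{size=5, count=9, texture=rough, weight=8, shape=triangle} → texture is rough → Rejected.

Rejected, Rejected, Rejected, Accepted, Rejected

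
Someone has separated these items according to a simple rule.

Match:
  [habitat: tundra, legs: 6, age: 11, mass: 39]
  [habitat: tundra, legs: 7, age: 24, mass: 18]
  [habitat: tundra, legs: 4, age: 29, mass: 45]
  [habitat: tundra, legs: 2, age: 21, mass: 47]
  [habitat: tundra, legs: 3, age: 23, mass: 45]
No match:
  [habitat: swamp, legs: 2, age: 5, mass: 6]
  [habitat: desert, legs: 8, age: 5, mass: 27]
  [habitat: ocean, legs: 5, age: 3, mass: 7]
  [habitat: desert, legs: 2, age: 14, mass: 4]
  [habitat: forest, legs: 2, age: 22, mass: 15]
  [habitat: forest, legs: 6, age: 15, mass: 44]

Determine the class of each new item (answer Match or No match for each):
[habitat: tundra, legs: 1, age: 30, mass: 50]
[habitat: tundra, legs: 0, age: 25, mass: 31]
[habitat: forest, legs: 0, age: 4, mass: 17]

Looking at the examples, the only property every 'Match' case has and every 'No match' case lacks is: habitat is tundra.

Match, Match, No match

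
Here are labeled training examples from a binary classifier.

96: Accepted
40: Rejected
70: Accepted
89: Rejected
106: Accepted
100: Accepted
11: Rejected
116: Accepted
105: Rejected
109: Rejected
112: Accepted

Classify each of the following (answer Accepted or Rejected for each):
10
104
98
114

Rejected, Accepted, Accepted, Accepted

The simplest hypothesis consistent with all the labels is: even AND at least 70.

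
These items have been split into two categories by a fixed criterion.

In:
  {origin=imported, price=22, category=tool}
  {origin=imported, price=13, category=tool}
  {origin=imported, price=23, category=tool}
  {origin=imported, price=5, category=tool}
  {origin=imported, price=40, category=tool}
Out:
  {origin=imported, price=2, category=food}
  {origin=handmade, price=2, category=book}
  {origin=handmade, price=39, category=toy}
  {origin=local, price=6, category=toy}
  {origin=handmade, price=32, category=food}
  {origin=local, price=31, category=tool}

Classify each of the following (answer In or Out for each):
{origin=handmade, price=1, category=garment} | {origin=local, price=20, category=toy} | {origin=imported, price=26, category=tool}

Rule: category is tool AND origin is imported. This holds for each 'In' example and fails for each 'Out' one.
{origin=handmade, price=1, category=garment} — category is garment, origin is handmade, hence Out.
{origin=local, price=20, category=toy} — category is toy, origin is local, hence Out.
{origin=imported, price=26, category=tool} — category is tool, origin is imported, hence In.

Out, Out, In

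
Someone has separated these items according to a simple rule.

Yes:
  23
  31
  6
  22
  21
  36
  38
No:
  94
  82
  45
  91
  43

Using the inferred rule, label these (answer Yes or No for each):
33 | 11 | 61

Yes, Yes, No

One predicate separates the groups cleanly: at most 38.
33 → 33 ≤ 38 → Yes. 11 → 11 ≤ 38 → Yes. 61 → 61 > 38 → No.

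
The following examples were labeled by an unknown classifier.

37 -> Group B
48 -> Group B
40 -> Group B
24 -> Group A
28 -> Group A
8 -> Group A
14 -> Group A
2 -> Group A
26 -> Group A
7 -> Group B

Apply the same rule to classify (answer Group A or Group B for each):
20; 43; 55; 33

Rule: even AND at most 28. This holds for each 'Group A' example and fails for each 'Group B' one.
20: Group A (20 is even, 20 ≤ 28).
43: Group B (43 is odd, 43 > 28).
55: Group B (55 is odd, 55 > 28).
33: Group B (33 is odd, 33 > 28).

Group A, Group B, Group B, Group B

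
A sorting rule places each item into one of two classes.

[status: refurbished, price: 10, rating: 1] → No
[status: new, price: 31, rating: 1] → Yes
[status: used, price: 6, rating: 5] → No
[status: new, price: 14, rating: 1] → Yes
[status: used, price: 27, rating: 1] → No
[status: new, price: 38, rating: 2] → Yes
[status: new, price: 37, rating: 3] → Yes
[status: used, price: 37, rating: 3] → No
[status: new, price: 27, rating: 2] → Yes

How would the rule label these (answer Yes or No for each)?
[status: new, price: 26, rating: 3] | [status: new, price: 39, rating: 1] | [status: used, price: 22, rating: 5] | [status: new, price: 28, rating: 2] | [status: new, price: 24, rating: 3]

Comparing the two groups points to one rule — status is new.
[status: new, price: 26, rating: 3]: status is new, passes → Yes.
[status: new, price: 39, rating: 1]: status is new, passes → Yes.
[status: used, price: 22, rating: 5]: status is used, doesn't qualify → No.
[status: new, price: 28, rating: 2]: status is new, passes → Yes.
[status: new, price: 24, rating: 3]: status is new, passes → Yes.

Yes, Yes, No, Yes, Yes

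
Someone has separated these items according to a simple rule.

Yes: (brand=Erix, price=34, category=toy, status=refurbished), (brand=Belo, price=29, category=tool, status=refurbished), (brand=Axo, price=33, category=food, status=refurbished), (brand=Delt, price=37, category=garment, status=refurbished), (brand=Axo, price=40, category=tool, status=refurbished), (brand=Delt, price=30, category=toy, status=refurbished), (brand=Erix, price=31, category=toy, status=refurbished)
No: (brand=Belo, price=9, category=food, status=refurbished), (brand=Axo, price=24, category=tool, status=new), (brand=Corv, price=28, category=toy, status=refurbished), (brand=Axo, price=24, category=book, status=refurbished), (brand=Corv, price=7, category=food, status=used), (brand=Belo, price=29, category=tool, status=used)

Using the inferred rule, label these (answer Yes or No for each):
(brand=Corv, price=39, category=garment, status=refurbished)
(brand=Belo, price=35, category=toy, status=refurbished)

Yes, Yes

A rule that fits every label: status is refurbished AND price ≥ 29 — true of each 'Yes' example, false of each 'No' one.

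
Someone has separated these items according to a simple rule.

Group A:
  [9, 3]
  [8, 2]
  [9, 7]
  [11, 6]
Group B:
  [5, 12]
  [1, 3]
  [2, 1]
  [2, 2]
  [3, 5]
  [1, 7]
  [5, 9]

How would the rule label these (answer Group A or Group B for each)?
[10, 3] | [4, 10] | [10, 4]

Group A, Group B, Group A

The distinguishing property — first ≥ 6 — holds for all the 'Group A' cases and none of the 'Group B' cases.
[10, 3]: first 10, meets the rule → Group A.
[4, 10]: first 4, lacks this property → Group B.
[10, 4]: first 10, meets the rule → Group A.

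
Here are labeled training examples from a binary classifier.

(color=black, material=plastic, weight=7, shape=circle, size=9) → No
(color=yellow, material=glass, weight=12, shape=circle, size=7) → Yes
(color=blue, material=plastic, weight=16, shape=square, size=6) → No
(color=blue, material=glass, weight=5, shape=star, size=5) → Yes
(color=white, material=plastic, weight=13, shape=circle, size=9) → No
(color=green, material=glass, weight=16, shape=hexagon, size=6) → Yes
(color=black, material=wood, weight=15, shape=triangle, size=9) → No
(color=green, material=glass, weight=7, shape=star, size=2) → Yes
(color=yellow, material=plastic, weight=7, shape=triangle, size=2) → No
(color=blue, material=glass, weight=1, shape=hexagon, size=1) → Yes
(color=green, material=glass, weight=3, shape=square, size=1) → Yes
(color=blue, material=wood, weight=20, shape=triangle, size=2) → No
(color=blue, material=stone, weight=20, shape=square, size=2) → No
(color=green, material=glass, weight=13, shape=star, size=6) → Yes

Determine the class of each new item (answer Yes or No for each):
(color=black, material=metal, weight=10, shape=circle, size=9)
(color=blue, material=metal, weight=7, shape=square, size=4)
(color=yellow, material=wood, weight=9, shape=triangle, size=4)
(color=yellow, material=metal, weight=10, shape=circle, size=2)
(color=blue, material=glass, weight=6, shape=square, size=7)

Comparing the two groups points to one rule — material is glass.

No, No, No, No, Yes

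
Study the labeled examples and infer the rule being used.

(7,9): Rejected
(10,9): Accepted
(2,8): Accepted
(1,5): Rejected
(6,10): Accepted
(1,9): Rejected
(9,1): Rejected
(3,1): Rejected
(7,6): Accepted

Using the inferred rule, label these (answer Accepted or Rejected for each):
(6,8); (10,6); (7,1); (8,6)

Accepted, Accepted, Rejected, Accepted

Comparing the two groups points to one rule — product is even.
(6,8): Accepted (6·8 = 48). (10,6): Accepted (10·6 = 60). (7,1): Rejected (7·1 = 7). (8,6): Accepted (8·6 = 48).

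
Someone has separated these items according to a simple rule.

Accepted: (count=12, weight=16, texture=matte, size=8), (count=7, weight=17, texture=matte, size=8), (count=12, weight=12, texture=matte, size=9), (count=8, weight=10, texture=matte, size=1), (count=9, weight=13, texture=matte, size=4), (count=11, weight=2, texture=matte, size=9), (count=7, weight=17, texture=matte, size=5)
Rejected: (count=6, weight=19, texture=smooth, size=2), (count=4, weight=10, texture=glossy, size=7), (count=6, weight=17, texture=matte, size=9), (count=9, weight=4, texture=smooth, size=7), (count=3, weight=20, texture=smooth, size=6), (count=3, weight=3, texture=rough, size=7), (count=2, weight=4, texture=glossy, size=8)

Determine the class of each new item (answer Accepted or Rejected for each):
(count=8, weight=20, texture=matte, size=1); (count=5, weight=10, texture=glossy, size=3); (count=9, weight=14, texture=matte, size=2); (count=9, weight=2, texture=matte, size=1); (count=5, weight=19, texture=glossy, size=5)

Accepted, Rejected, Accepted, Accepted, Rejected

The simplest hypothesis consistent with all the labels is: texture is matte AND count ≥ 7.
(count=8, weight=20, texture=matte, size=1): Accepted (texture is matte, count = 8).
(count=5, weight=10, texture=glossy, size=3): Rejected (texture is glossy, count = 5).
(count=9, weight=14, texture=matte, size=2): Accepted (texture is matte, count = 9).
(count=9, weight=2, texture=matte, size=1): Accepted (texture is matte, count = 9).
(count=5, weight=19, texture=glossy, size=5): Rejected (texture is glossy, count = 5).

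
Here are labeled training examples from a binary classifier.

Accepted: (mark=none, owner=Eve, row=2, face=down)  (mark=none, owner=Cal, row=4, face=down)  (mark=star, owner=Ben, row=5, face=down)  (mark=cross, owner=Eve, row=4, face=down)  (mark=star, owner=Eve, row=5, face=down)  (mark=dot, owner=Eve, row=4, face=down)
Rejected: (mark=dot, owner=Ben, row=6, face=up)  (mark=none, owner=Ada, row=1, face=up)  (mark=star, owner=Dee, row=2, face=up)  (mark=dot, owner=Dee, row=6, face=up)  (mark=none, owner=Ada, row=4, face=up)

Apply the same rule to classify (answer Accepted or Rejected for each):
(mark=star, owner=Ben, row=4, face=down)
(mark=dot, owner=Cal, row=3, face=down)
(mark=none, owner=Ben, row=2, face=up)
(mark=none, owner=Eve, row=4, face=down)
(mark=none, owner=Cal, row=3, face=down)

Accepted, Accepted, Rejected, Accepted, Accepted

The distinguishing property — face is down — holds for all the 'Accepted' cases and none of the 'Rejected' cases.
Accepted: (mark=star, owner=Ben, row=4, face=down), since face is down.
Accepted: (mark=dot, owner=Cal, row=3, face=down), since face is down.
Rejected: (mark=none, owner=Ben, row=2, face=up), since face is up.
Accepted: (mark=none, owner=Eve, row=4, face=down), since face is down.
Accepted: (mark=none, owner=Cal, row=3, face=down), since face is down.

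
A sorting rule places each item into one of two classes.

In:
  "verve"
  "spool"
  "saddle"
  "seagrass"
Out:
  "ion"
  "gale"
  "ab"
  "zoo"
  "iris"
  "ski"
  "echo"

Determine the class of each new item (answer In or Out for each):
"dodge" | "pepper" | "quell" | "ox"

In, In, In, Out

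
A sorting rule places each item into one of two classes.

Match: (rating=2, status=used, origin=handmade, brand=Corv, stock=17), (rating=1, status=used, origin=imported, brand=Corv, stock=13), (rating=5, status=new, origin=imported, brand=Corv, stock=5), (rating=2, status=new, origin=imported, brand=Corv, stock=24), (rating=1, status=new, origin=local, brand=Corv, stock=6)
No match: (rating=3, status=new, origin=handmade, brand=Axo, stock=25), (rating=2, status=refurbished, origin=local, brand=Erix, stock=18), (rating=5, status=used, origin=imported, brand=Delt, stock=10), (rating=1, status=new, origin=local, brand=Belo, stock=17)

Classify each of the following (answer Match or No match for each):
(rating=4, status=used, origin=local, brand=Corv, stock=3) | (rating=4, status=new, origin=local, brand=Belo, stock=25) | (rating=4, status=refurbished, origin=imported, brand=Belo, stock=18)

Match, No match, No match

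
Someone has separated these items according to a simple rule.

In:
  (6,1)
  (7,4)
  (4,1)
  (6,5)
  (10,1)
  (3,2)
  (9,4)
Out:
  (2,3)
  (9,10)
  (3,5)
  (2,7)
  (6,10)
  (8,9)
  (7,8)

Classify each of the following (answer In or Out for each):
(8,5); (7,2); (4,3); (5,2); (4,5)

In, In, In, In, Out

All 'In' examples share one property — first > second — and every 'Out' example lacks it.
(8,5) → 8 > 5 → In. (7,2) → 7 > 2 → In. (4,3) → 4 > 3 → In. (5,2) → 5 > 2 → In. (4,5) → 4 < 5 → Out.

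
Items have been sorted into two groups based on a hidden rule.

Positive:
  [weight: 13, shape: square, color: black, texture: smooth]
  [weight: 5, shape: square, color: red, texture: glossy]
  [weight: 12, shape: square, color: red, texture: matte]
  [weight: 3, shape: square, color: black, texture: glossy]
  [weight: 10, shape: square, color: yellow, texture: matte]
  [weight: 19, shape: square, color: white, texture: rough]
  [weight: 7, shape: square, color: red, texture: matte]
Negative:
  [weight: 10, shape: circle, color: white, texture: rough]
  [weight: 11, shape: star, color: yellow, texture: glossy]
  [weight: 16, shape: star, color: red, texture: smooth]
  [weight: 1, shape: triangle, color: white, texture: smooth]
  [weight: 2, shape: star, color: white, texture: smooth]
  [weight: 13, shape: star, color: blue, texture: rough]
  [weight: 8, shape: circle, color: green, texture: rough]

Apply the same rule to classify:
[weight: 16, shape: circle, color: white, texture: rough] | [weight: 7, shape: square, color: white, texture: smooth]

Negative, Positive

All 'Positive' examples share one property — shape is square — and every 'Negative' example lacks it.
[weight: 16, shape: circle, color: white, texture: rough]: Negative (shape is circle).
[weight: 7, shape: square, color: white, texture: smooth]: Positive (shape is square).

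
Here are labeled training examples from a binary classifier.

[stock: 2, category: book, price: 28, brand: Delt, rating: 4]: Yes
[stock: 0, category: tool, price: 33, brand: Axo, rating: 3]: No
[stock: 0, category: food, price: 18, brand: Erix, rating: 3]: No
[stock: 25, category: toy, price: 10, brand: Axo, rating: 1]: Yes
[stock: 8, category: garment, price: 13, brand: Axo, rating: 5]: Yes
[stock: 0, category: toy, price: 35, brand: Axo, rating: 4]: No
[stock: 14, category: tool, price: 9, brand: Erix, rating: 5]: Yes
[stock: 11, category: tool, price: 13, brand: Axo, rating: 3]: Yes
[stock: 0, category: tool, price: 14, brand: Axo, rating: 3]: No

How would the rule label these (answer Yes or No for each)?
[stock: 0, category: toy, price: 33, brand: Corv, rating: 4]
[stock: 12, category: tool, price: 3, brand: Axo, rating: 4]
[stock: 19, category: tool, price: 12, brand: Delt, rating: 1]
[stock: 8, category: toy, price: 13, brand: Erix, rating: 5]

No, Yes, Yes, Yes

'Yes' ⟺ stock ≥ 2.
[stock: 0, category: toy, price: 33, brand: Corv, rating: 4] → stock = 0 → No. [stock: 12, category: tool, price: 3, brand: Axo, rating: 4] → stock = 12 → Yes. [stock: 19, category: tool, price: 12, brand: Delt, rating: 1] → stock = 19 → Yes. [stock: 8, category: toy, price: 13, brand: Erix, rating: 5] → stock = 8 → Yes.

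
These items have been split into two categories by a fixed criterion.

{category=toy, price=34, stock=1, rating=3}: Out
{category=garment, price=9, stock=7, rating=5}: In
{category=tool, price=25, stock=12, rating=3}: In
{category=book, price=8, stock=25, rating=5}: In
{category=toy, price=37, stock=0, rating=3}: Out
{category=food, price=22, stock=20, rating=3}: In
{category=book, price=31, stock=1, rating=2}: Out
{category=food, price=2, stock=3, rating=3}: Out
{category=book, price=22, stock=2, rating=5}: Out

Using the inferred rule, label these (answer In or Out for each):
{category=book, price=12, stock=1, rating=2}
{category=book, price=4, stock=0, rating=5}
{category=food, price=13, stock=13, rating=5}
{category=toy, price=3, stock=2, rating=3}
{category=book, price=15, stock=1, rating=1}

Every 'In' example satisfies: stock ≥ 7. None of the 'Out' examples do.
{category=book, price=12, stock=1, rating=2} → stock = 1 → Out. {category=book, price=4, stock=0, rating=5} → stock = 0 → Out. {category=food, price=13, stock=13, rating=5} → stock = 13 → In. {category=toy, price=3, stock=2, rating=3} → stock = 2 → Out. {category=book, price=15, stock=1, rating=1} → stock = 1 → Out.

Out, Out, In, Out, Out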